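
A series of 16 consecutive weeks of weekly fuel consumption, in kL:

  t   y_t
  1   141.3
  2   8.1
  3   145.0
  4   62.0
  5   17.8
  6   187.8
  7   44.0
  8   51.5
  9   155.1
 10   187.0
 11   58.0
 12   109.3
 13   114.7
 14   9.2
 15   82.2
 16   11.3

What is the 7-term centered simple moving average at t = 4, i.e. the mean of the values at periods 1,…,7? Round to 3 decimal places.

Sum of periods 1–7: 141.3 + 8.1 + 145.0 + 62.0 + 17.8 + 187.8 + 44.0 = 606.0
Divide by 7: 606.0 / 7 = 86.571

86.571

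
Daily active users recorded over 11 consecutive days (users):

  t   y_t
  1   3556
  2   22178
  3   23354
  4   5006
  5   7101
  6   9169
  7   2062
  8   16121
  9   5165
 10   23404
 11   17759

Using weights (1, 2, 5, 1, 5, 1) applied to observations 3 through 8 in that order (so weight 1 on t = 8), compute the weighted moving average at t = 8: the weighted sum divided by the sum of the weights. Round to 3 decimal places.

6964.733

Weighted sum: 1·23354 + 2·5006 + 5·7101 + 1·9169 + 5·2062 + 1·16121 = 23354 + 10012 + 35505 + 9169 + 10310 + 16121 = 104471
Weight total: 1 + 2 + 5 + 1 + 5 + 1 = 15
WMA = 104471 / 15 = 6964.733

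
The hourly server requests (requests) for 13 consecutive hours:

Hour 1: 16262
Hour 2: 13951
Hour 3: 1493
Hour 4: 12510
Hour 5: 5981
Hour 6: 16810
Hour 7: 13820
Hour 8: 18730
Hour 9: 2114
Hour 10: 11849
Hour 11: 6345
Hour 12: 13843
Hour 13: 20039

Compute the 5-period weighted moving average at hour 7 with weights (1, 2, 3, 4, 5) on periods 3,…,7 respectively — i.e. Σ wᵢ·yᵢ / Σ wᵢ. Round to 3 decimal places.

Weighted sum: 1·1493 + 2·12510 + 3·5981 + 4·16810 + 5·13820 = 1493 + 25020 + 17943 + 67240 + 69100 = 180796
Weight total: 1 + 2 + 3 + 4 + 5 = 15
WMA = 180796 / 15 = 12053.067

12053.067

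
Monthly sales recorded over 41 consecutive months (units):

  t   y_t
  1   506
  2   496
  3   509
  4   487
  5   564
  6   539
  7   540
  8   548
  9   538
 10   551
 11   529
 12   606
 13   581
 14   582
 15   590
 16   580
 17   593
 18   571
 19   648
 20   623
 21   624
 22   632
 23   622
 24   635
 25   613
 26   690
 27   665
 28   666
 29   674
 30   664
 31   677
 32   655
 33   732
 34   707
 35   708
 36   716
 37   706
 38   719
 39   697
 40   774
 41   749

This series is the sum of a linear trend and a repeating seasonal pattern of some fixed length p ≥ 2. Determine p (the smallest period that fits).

First differences y_{t+1} − y_t: -10, 13, -22, 77, -25, 1, 8, -10, 13, -22, 77, -25, 1, 8, -10, 13, …
The difference pattern repeats every 7 terms and not for any smaller step, so p = 7.

7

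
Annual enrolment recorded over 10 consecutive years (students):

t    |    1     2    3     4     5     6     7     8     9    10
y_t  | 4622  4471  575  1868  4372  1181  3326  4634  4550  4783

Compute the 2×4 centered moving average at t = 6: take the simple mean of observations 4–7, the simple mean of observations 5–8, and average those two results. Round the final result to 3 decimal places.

Sum over 4–7: 1868 + 4372 + 1181 + 3326 = 10747
Sum over 5–8: 4372 + 1181 + 3326 + 4634 = 13513
CMA at t=6 = (10747 + 13513) / (2·4) = 24260 / 8 = 3032.500

3032.500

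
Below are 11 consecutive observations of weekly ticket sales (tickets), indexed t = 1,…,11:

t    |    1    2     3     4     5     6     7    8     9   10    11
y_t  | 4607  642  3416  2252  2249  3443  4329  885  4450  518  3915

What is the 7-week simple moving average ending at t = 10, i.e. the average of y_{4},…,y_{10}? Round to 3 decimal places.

2589.429

Sum of periods 4–10: 2252 + 2249 + 3443 + 4329 + 885 + 4450 + 518 = 18126
Divide by 7: 18126 / 7 = 2589.429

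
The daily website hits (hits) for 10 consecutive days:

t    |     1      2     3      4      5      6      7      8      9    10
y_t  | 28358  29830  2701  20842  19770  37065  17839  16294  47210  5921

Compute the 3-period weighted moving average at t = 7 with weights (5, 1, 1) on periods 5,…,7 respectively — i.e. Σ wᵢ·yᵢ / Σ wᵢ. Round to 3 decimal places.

Weighted sum: 5·19770 + 1·37065 + 1·17839 = 98850 + 37065 + 17839 = 153754
Weight total: 5 + 1 + 1 = 7
WMA = 153754 / 7 = 21964.857

21964.857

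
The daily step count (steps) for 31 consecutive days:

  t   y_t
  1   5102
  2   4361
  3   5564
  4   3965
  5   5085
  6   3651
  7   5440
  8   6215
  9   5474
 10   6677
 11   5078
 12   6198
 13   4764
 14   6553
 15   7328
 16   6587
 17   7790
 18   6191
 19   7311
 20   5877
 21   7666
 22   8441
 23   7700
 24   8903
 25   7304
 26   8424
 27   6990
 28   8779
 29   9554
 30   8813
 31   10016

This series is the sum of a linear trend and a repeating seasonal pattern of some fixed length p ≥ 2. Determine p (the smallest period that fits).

First differences y_{t+1} − y_t: -741, 1203, -1599, 1120, -1434, 1789, 775, -741, 1203, -1599, 1120, -1434, 1789, 775, -741, 1203, …
The difference pattern repeats every 7 terms and not for any smaller step, so p = 7.

7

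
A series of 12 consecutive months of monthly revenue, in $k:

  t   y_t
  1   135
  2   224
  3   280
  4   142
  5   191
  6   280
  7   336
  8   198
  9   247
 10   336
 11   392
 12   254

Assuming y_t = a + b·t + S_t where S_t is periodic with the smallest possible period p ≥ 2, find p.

4

First differences y_{t+1} − y_t: 89, 56, -138, 49, 89, 56, -138, 49, 89, 56, …
The difference pattern repeats every 4 terms and not for any smaller step, so p = 4.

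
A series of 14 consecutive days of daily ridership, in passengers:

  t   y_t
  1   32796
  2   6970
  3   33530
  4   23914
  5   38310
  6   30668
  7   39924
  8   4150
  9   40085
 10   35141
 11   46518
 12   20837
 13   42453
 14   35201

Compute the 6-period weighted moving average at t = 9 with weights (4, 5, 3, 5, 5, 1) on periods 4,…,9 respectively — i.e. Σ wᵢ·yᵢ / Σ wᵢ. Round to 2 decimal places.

27811.52

Weighted sum: 4·23914 + 5·38310 + 3·30668 + 5·39924 + 5·4150 + 1·40085 = 95656 + 191550 + 92004 + 199620 + 20750 + 40085 = 639665
Weight total: 4 + 5 + 3 + 5 + 5 + 1 = 23
WMA = 639665 / 23 = 27811.52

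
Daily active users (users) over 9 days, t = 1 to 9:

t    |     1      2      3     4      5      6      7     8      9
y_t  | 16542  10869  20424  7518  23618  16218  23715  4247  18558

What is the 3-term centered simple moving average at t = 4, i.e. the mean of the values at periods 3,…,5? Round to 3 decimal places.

Sum of periods 3–5: 20424 + 7518 + 23618 = 51560
Divide by 3: 51560 / 3 = 17186.667

17186.667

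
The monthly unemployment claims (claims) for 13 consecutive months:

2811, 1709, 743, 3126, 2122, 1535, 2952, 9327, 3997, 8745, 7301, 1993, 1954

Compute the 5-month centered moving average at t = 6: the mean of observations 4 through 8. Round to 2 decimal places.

Sum of periods 4–8: 3126 + 2122 + 1535 + 2952 + 9327 = 19062
Divide by 5: 19062 / 5 = 3812.40

3812.40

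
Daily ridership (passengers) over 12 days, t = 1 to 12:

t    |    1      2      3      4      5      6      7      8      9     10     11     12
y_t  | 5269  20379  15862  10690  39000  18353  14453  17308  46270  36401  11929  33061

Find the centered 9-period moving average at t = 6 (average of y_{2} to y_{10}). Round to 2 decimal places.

24301.78

Sum of periods 2–10: 20379 + 15862 + 10690 + 39000 + 18353 + 14453 + 17308 + 46270 + 36401 = 218716
Divide by 9: 218716 / 9 = 24301.78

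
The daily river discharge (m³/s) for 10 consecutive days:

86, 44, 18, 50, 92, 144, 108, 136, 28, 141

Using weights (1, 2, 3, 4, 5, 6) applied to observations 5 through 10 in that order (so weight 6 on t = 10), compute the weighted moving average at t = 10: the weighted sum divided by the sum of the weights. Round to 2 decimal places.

Weighted sum: 1·92 + 2·144 + 3·108 + 4·136 + 5·28 + 6·141 = 92 + 288 + 324 + 544 + 140 + 846 = 2234
Weight total: 1 + 2 + 3 + 4 + 5 + 6 = 21
WMA = 2234 / 21 = 106.38

106.38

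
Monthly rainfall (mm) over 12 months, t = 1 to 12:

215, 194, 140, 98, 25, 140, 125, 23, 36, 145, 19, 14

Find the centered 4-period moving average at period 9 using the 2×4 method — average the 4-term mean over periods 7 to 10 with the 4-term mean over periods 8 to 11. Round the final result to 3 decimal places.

Sum over 7–10: 125 + 23 + 36 + 145 = 329
Sum over 8–11: 23 + 36 + 145 + 19 = 223
CMA at t=9 = (329 + 223) / (2·4) = 552 / 8 = 69.000

69.000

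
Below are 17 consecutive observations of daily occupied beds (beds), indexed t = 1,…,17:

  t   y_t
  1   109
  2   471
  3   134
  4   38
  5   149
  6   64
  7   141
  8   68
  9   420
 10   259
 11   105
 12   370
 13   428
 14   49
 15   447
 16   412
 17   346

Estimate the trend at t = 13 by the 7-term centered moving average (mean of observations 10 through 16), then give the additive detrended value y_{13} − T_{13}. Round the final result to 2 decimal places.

Trend T_13 = (259 + 105 + 370 + 428 + 49 + 447 + 412) / 7 = 2070/7 = 295.7143
Detrended value: 428 − 295.7143 = 132.29

132.29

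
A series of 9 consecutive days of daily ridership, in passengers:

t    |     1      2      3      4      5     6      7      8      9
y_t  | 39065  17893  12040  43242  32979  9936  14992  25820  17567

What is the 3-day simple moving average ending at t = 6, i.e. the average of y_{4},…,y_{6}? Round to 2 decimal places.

Sum of periods 4–6: 43242 + 32979 + 9936 = 86157
Divide by 3: 86157 / 3 = 28719.00

28719.00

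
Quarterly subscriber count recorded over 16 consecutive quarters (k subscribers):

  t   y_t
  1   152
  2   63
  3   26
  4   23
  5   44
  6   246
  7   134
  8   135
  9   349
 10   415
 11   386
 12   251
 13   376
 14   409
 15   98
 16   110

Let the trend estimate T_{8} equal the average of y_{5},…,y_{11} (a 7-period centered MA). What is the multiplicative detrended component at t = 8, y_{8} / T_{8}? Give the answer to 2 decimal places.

0.55

Trend T_8 = (44 + 246 + 134 + 135 + 349 + 415 + 386) / 7 = 1709/7 = 244.1429
Ratio to trend: 135 / 244.1429 = 0.55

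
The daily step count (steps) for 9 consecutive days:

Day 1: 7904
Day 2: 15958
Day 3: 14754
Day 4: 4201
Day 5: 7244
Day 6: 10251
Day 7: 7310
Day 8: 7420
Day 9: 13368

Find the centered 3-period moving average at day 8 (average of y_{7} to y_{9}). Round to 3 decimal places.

Sum of periods 7–9: 7310 + 7420 + 13368 = 28098
Divide by 3: 28098 / 3 = 9366.000

9366.000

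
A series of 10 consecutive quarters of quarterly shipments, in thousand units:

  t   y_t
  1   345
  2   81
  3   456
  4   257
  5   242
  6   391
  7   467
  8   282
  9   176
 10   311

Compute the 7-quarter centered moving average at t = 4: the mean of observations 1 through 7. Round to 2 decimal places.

319.86

Sum of periods 1–7: 345 + 81 + 456 + 257 + 242 + 391 + 467 = 2239
Divide by 7: 2239 / 7 = 319.86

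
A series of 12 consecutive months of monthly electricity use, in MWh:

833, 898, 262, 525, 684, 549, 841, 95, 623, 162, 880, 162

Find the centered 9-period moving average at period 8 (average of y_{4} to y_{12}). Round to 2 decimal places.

Sum of periods 4–12: 525 + 684 + 549 + 841 + 95 + 623 + 162 + 880 + 162 = 4521
Divide by 9: 4521 / 9 = 502.33

502.33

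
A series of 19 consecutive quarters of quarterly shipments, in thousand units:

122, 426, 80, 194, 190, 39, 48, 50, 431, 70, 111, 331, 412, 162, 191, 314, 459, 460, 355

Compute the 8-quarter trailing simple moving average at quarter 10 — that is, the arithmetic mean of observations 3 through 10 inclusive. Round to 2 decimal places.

Sum of periods 3–10: 80 + 194 + 190 + 39 + 48 + 50 + 431 + 70 = 1102
Divide by 8: 1102 / 8 = 137.75

137.75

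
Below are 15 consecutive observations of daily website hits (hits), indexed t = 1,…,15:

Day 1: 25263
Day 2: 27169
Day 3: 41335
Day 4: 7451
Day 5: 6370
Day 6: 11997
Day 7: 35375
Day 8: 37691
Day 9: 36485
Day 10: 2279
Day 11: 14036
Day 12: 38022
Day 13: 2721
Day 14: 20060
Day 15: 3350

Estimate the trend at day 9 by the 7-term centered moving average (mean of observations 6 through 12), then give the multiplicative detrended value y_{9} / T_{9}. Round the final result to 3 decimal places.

1.452

Trend T_9 = (11997 + 35375 + 37691 + 36485 + 2279 + 14036 + 38022) / 7 = 175885/7 = 25126.42857
Ratio to trend: 36485 / 25126.42857 = 1.452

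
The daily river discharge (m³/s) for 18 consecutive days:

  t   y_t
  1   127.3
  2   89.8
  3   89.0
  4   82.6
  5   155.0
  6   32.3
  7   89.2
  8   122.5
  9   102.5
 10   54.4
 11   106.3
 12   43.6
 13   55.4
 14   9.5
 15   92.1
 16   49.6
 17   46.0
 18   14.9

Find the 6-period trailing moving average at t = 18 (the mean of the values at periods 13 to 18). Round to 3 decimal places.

Sum of periods 13–18: 55.4 + 9.5 + 92.1 + 49.6 + 46.0 + 14.9 = 267.5
Divide by 6: 267.5 / 6 = 44.583

44.583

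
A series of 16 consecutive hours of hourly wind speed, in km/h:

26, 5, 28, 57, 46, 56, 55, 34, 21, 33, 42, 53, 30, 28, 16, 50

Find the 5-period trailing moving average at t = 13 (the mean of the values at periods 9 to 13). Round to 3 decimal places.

35.800

Sum of periods 9–13: 21 + 33 + 42 + 53 + 30 = 179
Divide by 5: 179 / 5 = 35.800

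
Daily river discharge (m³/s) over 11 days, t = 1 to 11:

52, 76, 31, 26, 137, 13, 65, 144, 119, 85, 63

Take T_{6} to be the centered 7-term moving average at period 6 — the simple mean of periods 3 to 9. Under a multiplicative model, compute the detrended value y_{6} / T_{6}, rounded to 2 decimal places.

0.17

Trend T_6 = (31 + 26 + 137 + 13 + 65 + 144 + 119) / 7 = 535/7 = 76.4286
Ratio to trend: 13 / 76.4286 = 0.17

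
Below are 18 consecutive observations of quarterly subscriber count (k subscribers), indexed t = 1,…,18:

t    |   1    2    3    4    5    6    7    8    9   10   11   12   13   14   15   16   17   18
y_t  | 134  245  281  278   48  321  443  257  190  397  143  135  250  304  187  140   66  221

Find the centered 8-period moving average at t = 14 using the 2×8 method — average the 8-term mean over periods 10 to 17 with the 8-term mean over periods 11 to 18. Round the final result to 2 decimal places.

191.75

Sum over 10–17: 397 + 143 + 135 + 250 + 304 + 187 + 140 + 66 = 1622
Sum over 11–18: 143 + 135 + 250 + 304 + 187 + 140 + 66 + 221 = 1446
CMA at t=14 = (1622 + 1446) / (2·8) = 3068 / 16 = 191.75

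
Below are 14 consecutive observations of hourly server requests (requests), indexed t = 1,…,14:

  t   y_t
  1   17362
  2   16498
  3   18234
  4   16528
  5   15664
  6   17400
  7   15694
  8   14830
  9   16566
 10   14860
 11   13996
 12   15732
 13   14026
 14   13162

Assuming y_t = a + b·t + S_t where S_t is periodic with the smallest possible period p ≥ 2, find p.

3

First differences y_{t+1} − y_t: -864, 1736, -1706, -864, 1736, -1706, -864, 1736, …
The difference pattern repeats every 3 terms and not for any smaller step, so p = 3.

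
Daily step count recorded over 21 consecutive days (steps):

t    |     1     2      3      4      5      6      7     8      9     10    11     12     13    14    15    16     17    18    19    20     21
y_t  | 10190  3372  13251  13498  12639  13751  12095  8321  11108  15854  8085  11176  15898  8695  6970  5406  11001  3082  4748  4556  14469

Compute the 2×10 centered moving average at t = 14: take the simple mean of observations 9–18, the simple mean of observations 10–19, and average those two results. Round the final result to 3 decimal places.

9409.500

Sum over 9–18: 11108 + 15854 + 8085 + 11176 + 15898 + 8695 + 6970 + 5406 + 11001 + 3082 = 97275
Sum over 10–19: 15854 + 8085 + 11176 + 15898 + 8695 + 6970 + 5406 + 11001 + 3082 + 4748 = 90915
CMA at t=14 = (97275 + 90915) / (2·10) = 188190 / 20 = 9409.500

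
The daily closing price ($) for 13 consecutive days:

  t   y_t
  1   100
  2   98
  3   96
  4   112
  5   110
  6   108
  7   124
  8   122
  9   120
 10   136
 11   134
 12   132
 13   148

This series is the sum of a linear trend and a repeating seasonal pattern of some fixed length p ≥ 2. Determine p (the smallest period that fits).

First differences y_{t+1} − y_t: -2, -2, 16, -2, -2, 16, -2, -2, …
The difference pattern repeats every 3 terms and not for any smaller step, so p = 3.

3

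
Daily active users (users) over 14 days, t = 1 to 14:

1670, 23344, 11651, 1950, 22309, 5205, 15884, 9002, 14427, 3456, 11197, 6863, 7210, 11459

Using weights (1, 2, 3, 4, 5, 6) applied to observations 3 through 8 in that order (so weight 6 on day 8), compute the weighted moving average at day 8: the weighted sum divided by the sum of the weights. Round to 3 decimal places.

11272.857

Weighted sum: 1·11651 + 2·1950 + 3·22309 + 4·5205 + 5·15884 + 6·9002 = 11651 + 3900 + 66927 + 20820 + 79420 + 54012 = 236730
Weight total: 1 + 2 + 3 + 4 + 5 + 6 = 21
WMA = 236730 / 21 = 11272.857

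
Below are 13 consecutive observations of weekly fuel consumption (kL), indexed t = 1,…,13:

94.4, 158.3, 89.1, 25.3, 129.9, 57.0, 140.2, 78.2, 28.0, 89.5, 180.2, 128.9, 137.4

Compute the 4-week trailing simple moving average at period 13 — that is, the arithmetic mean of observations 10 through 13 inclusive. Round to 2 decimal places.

Sum of periods 10–13: 89.5 + 180.2 + 128.9 + 137.4 = 536.0
Divide by 4: 536.0 / 4 = 134.00

134.00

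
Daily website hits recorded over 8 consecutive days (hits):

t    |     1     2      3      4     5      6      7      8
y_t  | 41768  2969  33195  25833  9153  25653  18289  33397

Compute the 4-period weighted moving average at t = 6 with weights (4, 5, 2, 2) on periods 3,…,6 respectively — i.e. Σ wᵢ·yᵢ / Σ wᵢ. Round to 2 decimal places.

25504.38

Weighted sum: 4·33195 + 5·25833 + 2·9153 + 2·25653 = 132780 + 129165 + 18306 + 51306 = 331557
Weight total: 4 + 5 + 2 + 2 = 13
WMA = 331557 / 13 = 25504.38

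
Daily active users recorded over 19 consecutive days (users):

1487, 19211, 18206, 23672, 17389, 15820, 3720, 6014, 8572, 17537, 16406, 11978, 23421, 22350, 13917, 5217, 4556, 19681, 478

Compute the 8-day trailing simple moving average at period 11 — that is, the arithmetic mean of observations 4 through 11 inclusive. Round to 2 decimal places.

13641.25

Sum of periods 4–11: 23672 + 17389 + 15820 + 3720 + 6014 + 8572 + 17537 + 16406 = 109130
Divide by 8: 109130 / 8 = 13641.25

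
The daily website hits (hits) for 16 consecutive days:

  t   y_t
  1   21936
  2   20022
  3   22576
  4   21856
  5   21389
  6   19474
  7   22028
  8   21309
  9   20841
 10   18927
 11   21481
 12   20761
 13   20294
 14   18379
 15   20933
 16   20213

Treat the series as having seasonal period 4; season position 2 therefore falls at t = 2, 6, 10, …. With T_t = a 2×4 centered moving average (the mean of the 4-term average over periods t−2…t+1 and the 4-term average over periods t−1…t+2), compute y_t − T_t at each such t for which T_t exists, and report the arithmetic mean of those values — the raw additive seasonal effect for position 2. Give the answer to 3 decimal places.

-1644.208

Season position 2 occurs at t = 6, 10, 14 (where T_t is defined).
t=6: T_6 = 21118.37500; y_6 − T_6 = 19474 − 21118.37500 = -1644.37500
t=10: T_10 = 20571.00000; y_10 − T_10 = 18927 − 20571.00000 = -1644.00000
t=14: T_14 = 20023.25000; y_14 − T_14 = 18379 − 20023.25000 = -1644.25000
Mean deviation: (-1644.37500 + -1644.00000 + -1644.25000) / 3 = -1644.208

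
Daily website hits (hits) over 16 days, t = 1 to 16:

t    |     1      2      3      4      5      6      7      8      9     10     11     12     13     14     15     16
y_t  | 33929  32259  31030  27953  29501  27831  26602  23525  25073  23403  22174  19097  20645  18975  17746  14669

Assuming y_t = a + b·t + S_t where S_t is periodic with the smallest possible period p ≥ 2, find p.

4

First differences y_{t+1} − y_t: -1670, -1229, -3077, 1548, -1670, -1229, -3077, 1548, -1670, -1229, …
The difference pattern repeats every 4 terms and not for any smaller step, so p = 4.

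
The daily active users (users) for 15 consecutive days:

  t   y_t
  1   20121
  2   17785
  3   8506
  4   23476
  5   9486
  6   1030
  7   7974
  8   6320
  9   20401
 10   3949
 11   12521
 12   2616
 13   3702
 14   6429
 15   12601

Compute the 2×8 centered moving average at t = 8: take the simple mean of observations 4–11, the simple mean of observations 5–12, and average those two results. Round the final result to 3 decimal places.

Sum over 4–11: 23476 + 9486 + 1030 + 7974 + 6320 + 20401 + 3949 + 12521 = 85157
Sum over 5–12: 9486 + 1030 + 7974 + 6320 + 20401 + 3949 + 12521 + 2616 = 64297
CMA at t=8 = (85157 + 64297) / (2·8) = 149454 / 16 = 9340.875

9340.875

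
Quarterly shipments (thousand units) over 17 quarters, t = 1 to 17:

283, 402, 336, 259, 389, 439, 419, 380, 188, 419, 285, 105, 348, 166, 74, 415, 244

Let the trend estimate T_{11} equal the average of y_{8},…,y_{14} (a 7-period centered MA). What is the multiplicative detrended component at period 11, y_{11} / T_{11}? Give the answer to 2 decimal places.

1.05

Trend T_11 = (380 + 188 + 419 + 285 + 105 + 348 + 166) / 7 = 1891/7 = 270.1429
Ratio to trend: 285 / 270.1429 = 1.05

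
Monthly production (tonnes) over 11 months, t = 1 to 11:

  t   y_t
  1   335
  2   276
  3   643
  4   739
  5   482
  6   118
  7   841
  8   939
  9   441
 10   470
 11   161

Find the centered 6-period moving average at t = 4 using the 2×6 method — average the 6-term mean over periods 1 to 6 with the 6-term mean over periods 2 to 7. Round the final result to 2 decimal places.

Sum over 1–6: 335 + 276 + 643 + 739 + 482 + 118 = 2593
Sum over 2–7: 276 + 643 + 739 + 482 + 118 + 841 = 3099
CMA at t=4 = (2593 + 3099) / (2·6) = 5692 / 12 = 474.33

474.33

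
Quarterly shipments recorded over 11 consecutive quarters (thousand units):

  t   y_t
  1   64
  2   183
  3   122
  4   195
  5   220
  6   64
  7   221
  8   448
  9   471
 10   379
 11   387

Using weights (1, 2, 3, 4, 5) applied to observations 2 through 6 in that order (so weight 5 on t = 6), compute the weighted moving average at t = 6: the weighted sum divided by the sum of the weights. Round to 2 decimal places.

Weighted sum: 1·183 + 2·122 + 3·195 + 4·220 + 5·64 = 183 + 244 + 585 + 880 + 320 = 2212
Weight total: 1 + 2 + 3 + 4 + 5 = 15
WMA = 2212 / 15 = 147.47

147.47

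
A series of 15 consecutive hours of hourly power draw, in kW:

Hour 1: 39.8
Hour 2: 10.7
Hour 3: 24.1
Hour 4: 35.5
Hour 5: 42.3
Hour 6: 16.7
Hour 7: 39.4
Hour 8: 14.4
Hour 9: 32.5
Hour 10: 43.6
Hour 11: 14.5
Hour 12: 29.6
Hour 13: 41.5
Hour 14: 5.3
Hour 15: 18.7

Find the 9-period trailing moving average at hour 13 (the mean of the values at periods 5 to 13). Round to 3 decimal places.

30.500

Sum of periods 5–13: 42.3 + 16.7 + 39.4 + 14.4 + 32.5 + 43.6 + 14.5 + 29.6 + 41.5 = 274.5
Divide by 9: 274.5 / 9 = 30.500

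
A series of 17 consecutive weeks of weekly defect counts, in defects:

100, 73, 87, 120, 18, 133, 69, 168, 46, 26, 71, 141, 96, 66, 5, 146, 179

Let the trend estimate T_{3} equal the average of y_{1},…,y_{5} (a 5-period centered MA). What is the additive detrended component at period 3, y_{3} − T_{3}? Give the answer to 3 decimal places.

Trend T_3 = (100 + 73 + 87 + 120 + 18) / 5 = 398/5 = 79.60000
Detrended value: 87 − 79.60000 = 7.400

7.400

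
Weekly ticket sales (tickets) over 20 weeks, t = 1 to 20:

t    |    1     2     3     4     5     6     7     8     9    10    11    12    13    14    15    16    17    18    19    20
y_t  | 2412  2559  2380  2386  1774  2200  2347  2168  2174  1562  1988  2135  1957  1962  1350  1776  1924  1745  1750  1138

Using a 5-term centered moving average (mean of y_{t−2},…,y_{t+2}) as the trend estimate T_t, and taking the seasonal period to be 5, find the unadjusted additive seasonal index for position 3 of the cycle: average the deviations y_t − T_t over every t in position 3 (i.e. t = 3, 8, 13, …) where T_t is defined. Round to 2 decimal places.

78.15

Season position 3 occurs at t = 3, 8, 13, 18 (where T_t is defined).
t=3: T_3 = 2302.2000; y_3 − T_3 = 2380 − 2302.2000 = 77.8000
t=8: T_8 = 2090.2000; y_8 − T_8 = 2168 − 2090.2000 = 77.8000
t=13: T_13 = 1878.4000; y_13 − T_13 = 1957 − 1878.4000 = 78.6000
t=18: T_18 = 1666.6000; y_18 − T_18 = 1745 − 1666.6000 = 78.4000
Mean deviation: (77.8000 + 77.8000 + 78.6000 + 78.4000) / 4 = 78.15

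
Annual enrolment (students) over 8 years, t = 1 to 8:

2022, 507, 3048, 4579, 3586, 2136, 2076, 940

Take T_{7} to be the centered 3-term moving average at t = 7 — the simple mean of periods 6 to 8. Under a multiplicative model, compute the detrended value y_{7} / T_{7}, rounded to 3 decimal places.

Trend T_7 = (2136 + 2076 + 940) / 3 = 5152/3 = 1717.33333
Ratio to trend: 2076 / 1717.33333 = 1.209

1.209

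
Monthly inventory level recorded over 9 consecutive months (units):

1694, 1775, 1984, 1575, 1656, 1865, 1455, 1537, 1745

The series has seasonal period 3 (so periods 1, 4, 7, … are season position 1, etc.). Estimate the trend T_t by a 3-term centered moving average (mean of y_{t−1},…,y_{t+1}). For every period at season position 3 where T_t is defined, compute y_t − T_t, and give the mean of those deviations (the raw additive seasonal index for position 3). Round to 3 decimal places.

Season position 3 occurs at t = 3, 6 (where T_t is defined).
t=3: T_3 = 1778.00000; y_3 − T_3 = 1984 − 1778.00000 = 206.00000
t=6: T_6 = 1658.66667; y_6 − T_6 = 1865 − 1658.66667 = 206.33333
Mean deviation: (206.00000 + 206.33333) / 2 = 206.167

206.167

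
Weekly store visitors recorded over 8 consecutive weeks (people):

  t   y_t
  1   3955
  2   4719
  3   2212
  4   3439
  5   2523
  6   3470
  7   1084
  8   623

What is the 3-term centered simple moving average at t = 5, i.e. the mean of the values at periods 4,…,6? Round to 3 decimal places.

Sum of periods 4–6: 3439 + 2523 + 3470 = 9432
Divide by 3: 9432 / 3 = 3144.000

3144.000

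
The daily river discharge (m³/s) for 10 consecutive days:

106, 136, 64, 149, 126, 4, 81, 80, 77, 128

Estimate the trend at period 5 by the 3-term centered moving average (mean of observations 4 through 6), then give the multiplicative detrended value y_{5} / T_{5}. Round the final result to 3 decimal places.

1.355

Trend T_5 = (149 + 126 + 4) / 3 = 279/3 = 93.00000
Ratio to trend: 126 / 93.00000 = 1.355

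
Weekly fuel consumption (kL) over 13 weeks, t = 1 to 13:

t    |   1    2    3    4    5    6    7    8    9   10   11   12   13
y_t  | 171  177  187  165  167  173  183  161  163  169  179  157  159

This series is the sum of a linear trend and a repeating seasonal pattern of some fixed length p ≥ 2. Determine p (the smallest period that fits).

4

First differences y_{t+1} − y_t: 6, 10, -22, 2, 6, 10, -22, 2, 6, 10, …
The difference pattern repeats every 4 terms and not for any smaller step, so p = 4.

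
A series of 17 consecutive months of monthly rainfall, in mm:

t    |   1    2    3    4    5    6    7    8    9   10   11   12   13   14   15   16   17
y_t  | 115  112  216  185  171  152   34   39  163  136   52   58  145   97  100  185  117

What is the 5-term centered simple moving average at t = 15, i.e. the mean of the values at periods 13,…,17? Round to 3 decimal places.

128.800

Sum of periods 13–17: 145 + 97 + 100 + 185 + 117 = 644
Divide by 5: 644 / 5 = 128.800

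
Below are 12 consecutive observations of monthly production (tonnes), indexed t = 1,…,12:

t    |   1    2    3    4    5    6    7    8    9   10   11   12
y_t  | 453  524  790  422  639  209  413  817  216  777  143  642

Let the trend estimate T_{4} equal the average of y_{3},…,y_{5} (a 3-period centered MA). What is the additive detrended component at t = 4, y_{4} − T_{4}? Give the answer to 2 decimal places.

Trend T_4 = (790 + 422 + 639) / 3 = 1851/3 = 617.0000
Detrended value: 422 − 617.0000 = -195.00

-195.00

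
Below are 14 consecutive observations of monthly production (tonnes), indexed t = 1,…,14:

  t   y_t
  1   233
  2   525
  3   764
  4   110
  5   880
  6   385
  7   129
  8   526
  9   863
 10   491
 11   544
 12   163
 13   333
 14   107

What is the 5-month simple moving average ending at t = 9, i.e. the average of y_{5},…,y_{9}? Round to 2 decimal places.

Sum of periods 5–9: 880 + 385 + 129 + 526 + 863 = 2783
Divide by 5: 2783 / 5 = 556.60

556.60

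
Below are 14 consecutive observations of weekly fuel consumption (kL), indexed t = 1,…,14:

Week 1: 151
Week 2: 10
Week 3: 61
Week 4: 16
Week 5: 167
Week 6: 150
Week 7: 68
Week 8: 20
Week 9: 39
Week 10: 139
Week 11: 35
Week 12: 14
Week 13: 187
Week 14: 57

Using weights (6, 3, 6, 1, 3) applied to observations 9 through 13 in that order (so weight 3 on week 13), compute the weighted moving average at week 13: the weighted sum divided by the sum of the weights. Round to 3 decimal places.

Weighted sum: 6·39 + 3·139 + 6·35 + 1·14 + 3·187 = 234 + 417 + 210 + 14 + 561 = 1436
Weight total: 6 + 3 + 6 + 1 + 3 = 19
WMA = 1436 / 19 = 75.579

75.579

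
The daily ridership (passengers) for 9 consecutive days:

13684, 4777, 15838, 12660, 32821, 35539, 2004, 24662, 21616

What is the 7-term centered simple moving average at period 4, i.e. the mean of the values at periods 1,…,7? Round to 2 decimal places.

Sum of periods 1–7: 13684 + 4777 + 15838 + 12660 + 32821 + 35539 + 2004 = 117323
Divide by 7: 117323 / 7 = 16760.43

16760.43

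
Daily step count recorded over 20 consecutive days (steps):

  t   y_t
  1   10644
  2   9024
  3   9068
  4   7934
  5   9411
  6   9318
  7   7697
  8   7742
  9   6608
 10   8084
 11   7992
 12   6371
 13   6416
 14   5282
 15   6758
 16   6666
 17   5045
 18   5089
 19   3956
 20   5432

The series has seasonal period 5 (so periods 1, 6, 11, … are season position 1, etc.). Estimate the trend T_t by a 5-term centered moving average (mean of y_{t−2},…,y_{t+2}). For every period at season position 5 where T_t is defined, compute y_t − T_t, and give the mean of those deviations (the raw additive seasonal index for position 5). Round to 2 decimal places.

724.87

Season position 5 occurs at t = 5, 10, 15 (where T_t is defined).
t=5: T_5 = 8685.6000; y_5 − T_5 = 9411 − 8685.6000 = 725.4000
t=10: T_10 = 7359.4000; y_10 − T_10 = 8084 − 7359.4000 = 724.6000
t=15: T_15 = 6033.4000; y_15 − T_15 = 6758 − 6033.4000 = 724.6000
Mean deviation: (725.4000 + 724.6000 + 724.6000) / 3 = 724.87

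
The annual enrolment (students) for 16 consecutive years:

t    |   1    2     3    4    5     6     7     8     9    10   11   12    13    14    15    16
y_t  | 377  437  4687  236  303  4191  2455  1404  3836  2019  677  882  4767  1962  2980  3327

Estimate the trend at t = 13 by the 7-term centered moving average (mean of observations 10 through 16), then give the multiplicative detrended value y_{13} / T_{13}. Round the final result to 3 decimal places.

Trend T_13 = (2019 + 677 + 882 + 4767 + 1962 + 2980 + 3327) / 7 = 16614/7 = 2373.42857
Ratio to trend: 4767 / 2373.42857 = 2.008

2.008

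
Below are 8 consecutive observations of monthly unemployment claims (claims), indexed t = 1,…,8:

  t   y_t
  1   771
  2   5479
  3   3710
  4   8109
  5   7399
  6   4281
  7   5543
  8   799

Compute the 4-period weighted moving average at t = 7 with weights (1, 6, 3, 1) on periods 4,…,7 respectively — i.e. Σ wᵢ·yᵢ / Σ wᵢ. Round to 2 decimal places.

Weighted sum: 1·8109 + 6·7399 + 3·4281 + 1·5543 = 8109 + 44394 + 12843 + 5543 = 70889
Weight total: 1 + 6 + 3 + 1 = 11
WMA = 70889 / 11 = 6444.45

6444.45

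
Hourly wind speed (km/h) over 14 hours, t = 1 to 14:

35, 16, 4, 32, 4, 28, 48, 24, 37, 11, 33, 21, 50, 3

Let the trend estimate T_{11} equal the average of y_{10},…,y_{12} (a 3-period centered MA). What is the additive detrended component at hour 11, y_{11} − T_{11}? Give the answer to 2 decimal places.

11.33

Trend T_11 = (11 + 33 + 21) / 3 = 65/3 = 21.6667
Detrended value: 33 − 21.6667 = 11.33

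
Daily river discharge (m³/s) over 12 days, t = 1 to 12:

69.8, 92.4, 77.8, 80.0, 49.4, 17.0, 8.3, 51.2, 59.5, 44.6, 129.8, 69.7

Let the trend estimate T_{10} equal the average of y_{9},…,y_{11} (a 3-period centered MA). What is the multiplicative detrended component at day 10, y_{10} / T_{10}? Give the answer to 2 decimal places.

0.57

Trend T_10 = (59.5 + 44.6 + 129.8) / 3 = 233.9/3 = 77.9667
Ratio to trend: 44.6 / 77.9667 = 0.57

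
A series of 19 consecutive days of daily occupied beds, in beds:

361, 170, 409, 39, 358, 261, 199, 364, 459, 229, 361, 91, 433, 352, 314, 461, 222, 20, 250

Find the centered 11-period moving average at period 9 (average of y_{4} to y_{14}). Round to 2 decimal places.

Sum of periods 4–14: 39 + 358 + 261 + 199 + 364 + 459 + 229 + 361 + 91 + 433 + 352 = 3146
Divide by 11: 3146 / 11 = 286.00

286.00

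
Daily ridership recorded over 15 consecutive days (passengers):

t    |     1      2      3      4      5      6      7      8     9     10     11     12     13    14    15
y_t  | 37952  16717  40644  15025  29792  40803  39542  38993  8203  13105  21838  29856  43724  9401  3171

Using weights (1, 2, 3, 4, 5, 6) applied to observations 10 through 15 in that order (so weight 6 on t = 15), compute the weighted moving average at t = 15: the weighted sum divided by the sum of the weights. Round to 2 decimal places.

Weighted sum: 1·13105 + 2·21838 + 3·29856 + 4·43724 + 5·9401 + 6·3171 = 13105 + 43676 + 89568 + 174896 + 47005 + 19026 = 387276
Weight total: 1 + 2 + 3 + 4 + 5 + 6 = 21
WMA = 387276 / 21 = 18441.71

18441.71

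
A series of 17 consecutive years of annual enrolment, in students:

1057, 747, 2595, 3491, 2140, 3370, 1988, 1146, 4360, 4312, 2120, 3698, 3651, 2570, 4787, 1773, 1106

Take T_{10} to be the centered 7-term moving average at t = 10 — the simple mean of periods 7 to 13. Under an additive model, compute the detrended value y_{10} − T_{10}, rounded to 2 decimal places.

Trend T_10 = (1988 + 1146 + 4360 + 4312 + 2120 + 3698 + 3651) / 7 = 21275/7 = 3039.2857
Detrended value: 4312 − 3039.2857 = 1272.71

1272.71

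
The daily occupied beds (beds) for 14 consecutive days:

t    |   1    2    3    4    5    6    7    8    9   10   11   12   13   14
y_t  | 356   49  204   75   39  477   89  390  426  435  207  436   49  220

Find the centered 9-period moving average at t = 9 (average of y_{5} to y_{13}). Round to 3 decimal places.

Sum of periods 5–13: 39 + 477 + 89 + 390 + 426 + 435 + 207 + 436 + 49 = 2548
Divide by 9: 2548 / 9 = 283.111

283.111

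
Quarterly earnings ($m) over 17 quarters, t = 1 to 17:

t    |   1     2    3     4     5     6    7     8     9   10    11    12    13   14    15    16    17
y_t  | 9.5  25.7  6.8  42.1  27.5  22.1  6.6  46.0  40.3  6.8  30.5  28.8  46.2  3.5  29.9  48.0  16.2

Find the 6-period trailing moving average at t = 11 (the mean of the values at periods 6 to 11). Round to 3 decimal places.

Sum of periods 6–11: 22.1 + 6.6 + 46.0 + 40.3 + 6.8 + 30.5 = 152.3
Divide by 6: 152.3 / 6 = 25.383

25.383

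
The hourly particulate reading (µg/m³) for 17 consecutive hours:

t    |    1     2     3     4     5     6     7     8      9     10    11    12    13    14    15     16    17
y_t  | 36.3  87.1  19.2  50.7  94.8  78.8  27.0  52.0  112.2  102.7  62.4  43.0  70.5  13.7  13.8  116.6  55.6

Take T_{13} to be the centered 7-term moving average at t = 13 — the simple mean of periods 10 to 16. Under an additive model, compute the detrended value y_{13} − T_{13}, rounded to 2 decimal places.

10.11

Trend T_13 = (102.7 + 62.4 + 43.0 + 70.5 + 13.7 + 13.8 + 116.6) / 7 = 422.7/7 = 60.3857
Detrended value: 70.5 − 60.3857 = 10.11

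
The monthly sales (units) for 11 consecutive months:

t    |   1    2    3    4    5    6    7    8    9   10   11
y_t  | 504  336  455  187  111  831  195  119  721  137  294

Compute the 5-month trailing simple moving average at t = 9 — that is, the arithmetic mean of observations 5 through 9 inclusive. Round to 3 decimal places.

395.400

Sum of periods 5–9: 111 + 831 + 195 + 119 + 721 = 1977
Divide by 5: 1977 / 5 = 395.400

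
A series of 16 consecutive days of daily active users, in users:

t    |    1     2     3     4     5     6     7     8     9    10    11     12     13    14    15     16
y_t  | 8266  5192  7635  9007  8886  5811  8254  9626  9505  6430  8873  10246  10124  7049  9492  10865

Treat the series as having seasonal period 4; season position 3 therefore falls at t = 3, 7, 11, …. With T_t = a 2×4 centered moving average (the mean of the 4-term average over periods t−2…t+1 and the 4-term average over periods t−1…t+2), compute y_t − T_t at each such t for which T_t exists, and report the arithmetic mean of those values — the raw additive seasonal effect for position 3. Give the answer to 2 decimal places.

Season position 3 occurs at t = 3, 7, 11 (where T_t is defined).
t=3: T_3 = 7602.5000; y_3 − T_3 = 7635 − 7602.5000 = 32.5000
t=7: T_7 = 8221.6250; y_7 − T_7 = 8254 − 8221.6250 = 32.3750
t=11: T_11 = 8840.8750; y_11 − T_11 = 8873 − 8840.8750 = 32.1250
Mean deviation: (32.5000 + 32.3750 + 32.1250) / 3 = 32.33

32.33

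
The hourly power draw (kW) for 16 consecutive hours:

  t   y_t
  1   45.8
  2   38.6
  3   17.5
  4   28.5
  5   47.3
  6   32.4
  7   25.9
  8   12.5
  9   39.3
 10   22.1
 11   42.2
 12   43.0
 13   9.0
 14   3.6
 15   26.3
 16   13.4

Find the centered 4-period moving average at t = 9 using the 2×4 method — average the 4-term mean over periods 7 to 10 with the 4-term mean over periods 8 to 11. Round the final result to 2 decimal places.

26.99

Sum over 7–10: 25.9 + 12.5 + 39.3 + 22.1 = 99.8
Sum over 8–11: 12.5 + 39.3 + 22.1 + 42.2 = 116.1
CMA at t=9 = (99.8 + 116.1) / (2·4) = 215.9 / 8 = 26.99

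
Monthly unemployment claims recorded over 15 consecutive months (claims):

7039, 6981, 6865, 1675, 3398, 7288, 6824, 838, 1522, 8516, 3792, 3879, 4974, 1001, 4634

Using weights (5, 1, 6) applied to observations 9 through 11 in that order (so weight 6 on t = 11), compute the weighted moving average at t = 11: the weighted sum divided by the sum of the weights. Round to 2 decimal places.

3239.83

Weighted sum: 5·1522 + 1·8516 + 6·3792 = 7610 + 8516 + 22752 = 38878
Weight total: 5 + 1 + 6 = 12
WMA = 38878 / 12 = 3239.83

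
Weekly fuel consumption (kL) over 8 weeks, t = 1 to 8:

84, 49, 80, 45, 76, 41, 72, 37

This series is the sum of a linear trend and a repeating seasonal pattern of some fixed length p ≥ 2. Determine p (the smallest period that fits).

2

First differences y_{t+1} − y_t: -35, 31, -35, 31, -35, 31, …
The difference pattern repeats every 2 terms and not for any smaller step, so p = 2.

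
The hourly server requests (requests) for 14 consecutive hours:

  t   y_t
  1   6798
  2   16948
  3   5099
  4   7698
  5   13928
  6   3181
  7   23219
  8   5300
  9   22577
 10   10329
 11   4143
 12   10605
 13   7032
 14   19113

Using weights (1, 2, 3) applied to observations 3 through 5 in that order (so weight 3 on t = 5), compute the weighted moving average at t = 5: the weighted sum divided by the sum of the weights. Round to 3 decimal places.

10379.833

Weighted sum: 1·5099 + 2·7698 + 3·13928 = 5099 + 15396 + 41784 = 62279
Weight total: 1 + 2 + 3 = 6
WMA = 62279 / 6 = 10379.833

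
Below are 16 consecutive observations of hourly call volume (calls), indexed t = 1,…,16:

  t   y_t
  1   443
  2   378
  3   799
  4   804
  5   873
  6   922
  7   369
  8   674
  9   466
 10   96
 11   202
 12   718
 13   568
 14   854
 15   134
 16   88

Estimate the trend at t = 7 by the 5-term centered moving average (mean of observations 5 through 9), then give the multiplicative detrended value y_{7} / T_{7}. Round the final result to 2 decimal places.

0.56

Trend T_7 = (873 + 922 + 369 + 674 + 466) / 5 = 3304/5 = 660.8000
Ratio to trend: 369 / 660.8000 = 0.56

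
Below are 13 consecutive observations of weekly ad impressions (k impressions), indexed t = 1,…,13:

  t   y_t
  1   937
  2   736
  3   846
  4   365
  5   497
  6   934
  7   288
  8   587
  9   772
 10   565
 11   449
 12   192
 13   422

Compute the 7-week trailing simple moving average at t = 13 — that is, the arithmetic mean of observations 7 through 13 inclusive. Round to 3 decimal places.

467.857

Sum of periods 7–13: 288 + 587 + 772 + 565 + 449 + 192 + 422 = 3275
Divide by 7: 3275 / 7 = 467.857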